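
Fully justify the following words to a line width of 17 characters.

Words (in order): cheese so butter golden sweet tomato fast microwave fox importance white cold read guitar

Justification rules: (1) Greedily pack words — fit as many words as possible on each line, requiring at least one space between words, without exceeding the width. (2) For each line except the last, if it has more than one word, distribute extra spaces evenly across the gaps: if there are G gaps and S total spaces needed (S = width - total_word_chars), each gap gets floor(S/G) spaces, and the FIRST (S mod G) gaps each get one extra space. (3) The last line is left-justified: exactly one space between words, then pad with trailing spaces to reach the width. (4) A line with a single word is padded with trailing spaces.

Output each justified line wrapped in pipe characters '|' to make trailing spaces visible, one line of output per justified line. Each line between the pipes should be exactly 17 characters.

Answer: |cheese  so butter|
|golden      sweet|
|tomato       fast|
|microwave     fox|
|importance  white|
|cold read guitar |

Derivation:
Line 1: ['cheese', 'so', 'butter'] (min_width=16, slack=1)
Line 2: ['golden', 'sweet'] (min_width=12, slack=5)
Line 3: ['tomato', 'fast'] (min_width=11, slack=6)
Line 4: ['microwave', 'fox'] (min_width=13, slack=4)
Line 5: ['importance', 'white'] (min_width=16, slack=1)
Line 6: ['cold', 'read', 'guitar'] (min_width=16, slack=1)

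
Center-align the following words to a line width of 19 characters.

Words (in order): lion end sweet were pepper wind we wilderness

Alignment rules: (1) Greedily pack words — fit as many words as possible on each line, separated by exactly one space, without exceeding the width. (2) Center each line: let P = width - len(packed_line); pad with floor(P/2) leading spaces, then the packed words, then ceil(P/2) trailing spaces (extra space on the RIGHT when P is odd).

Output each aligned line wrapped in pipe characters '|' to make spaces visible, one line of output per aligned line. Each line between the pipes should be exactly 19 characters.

Line 1: ['lion', 'end', 'sweet', 'were'] (min_width=19, slack=0)
Line 2: ['pepper', 'wind', 'we'] (min_width=14, slack=5)
Line 3: ['wilderness'] (min_width=10, slack=9)

Answer: |lion end sweet were|
|  pepper wind we   |
|    wilderness     |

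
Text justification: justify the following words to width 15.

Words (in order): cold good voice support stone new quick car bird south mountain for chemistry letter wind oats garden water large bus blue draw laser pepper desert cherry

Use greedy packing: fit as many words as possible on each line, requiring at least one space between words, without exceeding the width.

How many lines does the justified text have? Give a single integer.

Answer: 12

Derivation:
Line 1: ['cold', 'good', 'voice'] (min_width=15, slack=0)
Line 2: ['support', 'stone'] (min_width=13, slack=2)
Line 3: ['new', 'quick', 'car'] (min_width=13, slack=2)
Line 4: ['bird', 'south'] (min_width=10, slack=5)
Line 5: ['mountain', 'for'] (min_width=12, slack=3)
Line 6: ['chemistry'] (min_width=9, slack=6)
Line 7: ['letter', 'wind'] (min_width=11, slack=4)
Line 8: ['oats', 'garden'] (min_width=11, slack=4)
Line 9: ['water', 'large', 'bus'] (min_width=15, slack=0)
Line 10: ['blue', 'draw', 'laser'] (min_width=15, slack=0)
Line 11: ['pepper', 'desert'] (min_width=13, slack=2)
Line 12: ['cherry'] (min_width=6, slack=9)
Total lines: 12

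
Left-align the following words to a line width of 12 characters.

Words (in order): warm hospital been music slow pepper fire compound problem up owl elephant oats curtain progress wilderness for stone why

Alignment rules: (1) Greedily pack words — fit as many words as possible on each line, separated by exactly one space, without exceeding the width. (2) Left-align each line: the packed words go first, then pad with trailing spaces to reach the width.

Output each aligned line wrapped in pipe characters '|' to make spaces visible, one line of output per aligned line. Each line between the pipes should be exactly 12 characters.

Answer: |warm        |
|hospital    |
|been music  |
|slow pepper |
|fire        |
|compound    |
|problem up  |
|owl elephant|
|oats curtain|
|progress    |
|wilderness  |
|for stone   |
|why         |

Derivation:
Line 1: ['warm'] (min_width=4, slack=8)
Line 2: ['hospital'] (min_width=8, slack=4)
Line 3: ['been', 'music'] (min_width=10, slack=2)
Line 4: ['slow', 'pepper'] (min_width=11, slack=1)
Line 5: ['fire'] (min_width=4, slack=8)
Line 6: ['compound'] (min_width=8, slack=4)
Line 7: ['problem', 'up'] (min_width=10, slack=2)
Line 8: ['owl', 'elephant'] (min_width=12, slack=0)
Line 9: ['oats', 'curtain'] (min_width=12, slack=0)
Line 10: ['progress'] (min_width=8, slack=4)
Line 11: ['wilderness'] (min_width=10, slack=2)
Line 12: ['for', 'stone'] (min_width=9, slack=3)
Line 13: ['why'] (min_width=3, slack=9)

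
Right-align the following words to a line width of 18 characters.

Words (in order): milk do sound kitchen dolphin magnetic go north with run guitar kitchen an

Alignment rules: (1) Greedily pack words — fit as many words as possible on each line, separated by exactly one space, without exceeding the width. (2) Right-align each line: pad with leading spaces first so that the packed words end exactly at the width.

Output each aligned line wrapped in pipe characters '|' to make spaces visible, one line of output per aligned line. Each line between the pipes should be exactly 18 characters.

Answer: |     milk do sound|
|   kitchen dolphin|
| magnetic go north|
|   with run guitar|
|        kitchen an|

Derivation:
Line 1: ['milk', 'do', 'sound'] (min_width=13, slack=5)
Line 2: ['kitchen', 'dolphin'] (min_width=15, slack=3)
Line 3: ['magnetic', 'go', 'north'] (min_width=17, slack=1)
Line 4: ['with', 'run', 'guitar'] (min_width=15, slack=3)
Line 5: ['kitchen', 'an'] (min_width=10, slack=8)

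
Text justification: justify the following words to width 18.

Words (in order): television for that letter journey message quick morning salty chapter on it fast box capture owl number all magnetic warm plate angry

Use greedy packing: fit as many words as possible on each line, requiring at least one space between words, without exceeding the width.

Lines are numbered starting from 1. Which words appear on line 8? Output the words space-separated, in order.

Line 1: ['television', 'for'] (min_width=14, slack=4)
Line 2: ['that', 'letter'] (min_width=11, slack=7)
Line 3: ['journey', 'message'] (min_width=15, slack=3)
Line 4: ['quick', 'morning'] (min_width=13, slack=5)
Line 5: ['salty', 'chapter', 'on'] (min_width=16, slack=2)
Line 6: ['it', 'fast', 'box'] (min_width=11, slack=7)
Line 7: ['capture', 'owl', 'number'] (min_width=18, slack=0)
Line 8: ['all', 'magnetic', 'warm'] (min_width=17, slack=1)
Line 9: ['plate', 'angry'] (min_width=11, slack=7)

Answer: all magnetic warm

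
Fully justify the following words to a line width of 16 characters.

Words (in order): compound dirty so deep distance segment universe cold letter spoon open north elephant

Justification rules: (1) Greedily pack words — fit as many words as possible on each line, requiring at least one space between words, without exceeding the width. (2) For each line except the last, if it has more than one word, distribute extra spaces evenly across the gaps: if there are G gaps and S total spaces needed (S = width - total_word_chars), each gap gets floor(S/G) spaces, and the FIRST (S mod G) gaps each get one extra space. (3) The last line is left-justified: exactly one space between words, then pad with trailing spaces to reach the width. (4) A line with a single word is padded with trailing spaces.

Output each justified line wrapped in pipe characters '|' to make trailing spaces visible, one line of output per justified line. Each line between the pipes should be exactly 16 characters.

Answer: |compound   dirty|
|so deep distance|
|segment universe|
|cold      letter|
|spoon open north|
|elephant        |

Derivation:
Line 1: ['compound', 'dirty'] (min_width=14, slack=2)
Line 2: ['so', 'deep', 'distance'] (min_width=16, slack=0)
Line 3: ['segment', 'universe'] (min_width=16, slack=0)
Line 4: ['cold', 'letter'] (min_width=11, slack=5)
Line 5: ['spoon', 'open', 'north'] (min_width=16, slack=0)
Line 6: ['elephant'] (min_width=8, slack=8)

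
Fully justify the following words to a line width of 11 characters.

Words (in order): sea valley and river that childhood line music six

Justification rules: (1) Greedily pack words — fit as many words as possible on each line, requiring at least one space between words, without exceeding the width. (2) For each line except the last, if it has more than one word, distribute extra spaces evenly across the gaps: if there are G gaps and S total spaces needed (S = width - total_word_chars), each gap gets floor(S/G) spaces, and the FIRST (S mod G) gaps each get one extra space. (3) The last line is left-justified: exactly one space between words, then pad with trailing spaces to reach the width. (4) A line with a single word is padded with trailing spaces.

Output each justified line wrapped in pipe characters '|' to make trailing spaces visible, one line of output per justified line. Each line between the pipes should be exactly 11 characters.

Answer: |sea  valley|
|and   river|
|that       |
|childhood  |
|line  music|
|six        |

Derivation:
Line 1: ['sea', 'valley'] (min_width=10, slack=1)
Line 2: ['and', 'river'] (min_width=9, slack=2)
Line 3: ['that'] (min_width=4, slack=7)
Line 4: ['childhood'] (min_width=9, slack=2)
Line 5: ['line', 'music'] (min_width=10, slack=1)
Line 6: ['six'] (min_width=3, slack=8)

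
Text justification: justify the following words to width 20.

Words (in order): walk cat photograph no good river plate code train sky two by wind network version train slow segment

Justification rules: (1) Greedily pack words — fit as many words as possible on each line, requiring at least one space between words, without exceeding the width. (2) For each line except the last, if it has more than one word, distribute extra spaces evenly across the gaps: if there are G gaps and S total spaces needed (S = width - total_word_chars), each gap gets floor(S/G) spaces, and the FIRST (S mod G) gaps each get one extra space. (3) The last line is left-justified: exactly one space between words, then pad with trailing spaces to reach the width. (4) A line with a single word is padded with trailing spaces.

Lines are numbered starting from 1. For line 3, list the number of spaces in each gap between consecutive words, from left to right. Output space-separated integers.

Answer: 2 2 1

Derivation:
Line 1: ['walk', 'cat', 'photograph'] (min_width=19, slack=1)
Line 2: ['no', 'good', 'river', 'plate'] (min_width=19, slack=1)
Line 3: ['code', 'train', 'sky', 'two'] (min_width=18, slack=2)
Line 4: ['by', 'wind', 'network'] (min_width=15, slack=5)
Line 5: ['version', 'train', 'slow'] (min_width=18, slack=2)
Line 6: ['segment'] (min_width=7, slack=13)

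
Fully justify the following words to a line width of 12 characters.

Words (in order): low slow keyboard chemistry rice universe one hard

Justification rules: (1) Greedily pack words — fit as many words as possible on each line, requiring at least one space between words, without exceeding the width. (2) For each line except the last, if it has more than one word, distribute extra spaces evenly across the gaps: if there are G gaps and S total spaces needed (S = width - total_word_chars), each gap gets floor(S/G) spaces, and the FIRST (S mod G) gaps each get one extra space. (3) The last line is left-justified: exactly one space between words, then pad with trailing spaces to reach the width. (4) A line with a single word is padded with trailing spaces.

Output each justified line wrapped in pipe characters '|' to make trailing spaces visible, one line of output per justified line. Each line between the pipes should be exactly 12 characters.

Answer: |low     slow|
|keyboard    |
|chemistry   |
|rice        |
|universe one|
|hard        |

Derivation:
Line 1: ['low', 'slow'] (min_width=8, slack=4)
Line 2: ['keyboard'] (min_width=8, slack=4)
Line 3: ['chemistry'] (min_width=9, slack=3)
Line 4: ['rice'] (min_width=4, slack=8)
Line 5: ['universe', 'one'] (min_width=12, slack=0)
Line 6: ['hard'] (min_width=4, slack=8)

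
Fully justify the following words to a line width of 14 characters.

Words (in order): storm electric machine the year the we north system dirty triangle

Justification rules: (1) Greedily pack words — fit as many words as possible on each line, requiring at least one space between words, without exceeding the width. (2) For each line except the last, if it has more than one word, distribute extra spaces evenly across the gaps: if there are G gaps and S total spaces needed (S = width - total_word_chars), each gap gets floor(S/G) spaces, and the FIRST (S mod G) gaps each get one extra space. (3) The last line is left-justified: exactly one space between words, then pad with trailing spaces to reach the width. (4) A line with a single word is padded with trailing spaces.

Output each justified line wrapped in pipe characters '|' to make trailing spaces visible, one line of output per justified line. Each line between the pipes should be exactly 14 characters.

Line 1: ['storm', 'electric'] (min_width=14, slack=0)
Line 2: ['machine', 'the'] (min_width=11, slack=3)
Line 3: ['year', 'the', 'we'] (min_width=11, slack=3)
Line 4: ['north', 'system'] (min_width=12, slack=2)
Line 5: ['dirty', 'triangle'] (min_width=14, slack=0)

Answer: |storm electric|
|machine    the|
|year   the  we|
|north   system|
|dirty triangle|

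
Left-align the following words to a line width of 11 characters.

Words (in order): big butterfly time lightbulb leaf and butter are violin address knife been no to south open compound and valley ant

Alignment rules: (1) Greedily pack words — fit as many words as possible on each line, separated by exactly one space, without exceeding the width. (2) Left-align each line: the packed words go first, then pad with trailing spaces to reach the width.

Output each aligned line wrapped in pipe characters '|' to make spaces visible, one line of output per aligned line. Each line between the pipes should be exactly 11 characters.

Line 1: ['big'] (min_width=3, slack=8)
Line 2: ['butterfly'] (min_width=9, slack=2)
Line 3: ['time'] (min_width=4, slack=7)
Line 4: ['lightbulb'] (min_width=9, slack=2)
Line 5: ['leaf', 'and'] (min_width=8, slack=3)
Line 6: ['butter', 'are'] (min_width=10, slack=1)
Line 7: ['violin'] (min_width=6, slack=5)
Line 8: ['address'] (min_width=7, slack=4)
Line 9: ['knife', 'been'] (min_width=10, slack=1)
Line 10: ['no', 'to', 'south'] (min_width=11, slack=0)
Line 11: ['open'] (min_width=4, slack=7)
Line 12: ['compound'] (min_width=8, slack=3)
Line 13: ['and', 'valley'] (min_width=10, slack=1)
Line 14: ['ant'] (min_width=3, slack=8)

Answer: |big        |
|butterfly  |
|time       |
|lightbulb  |
|leaf and   |
|butter are |
|violin     |
|address    |
|knife been |
|no to south|
|open       |
|compound   |
|and valley |
|ant        |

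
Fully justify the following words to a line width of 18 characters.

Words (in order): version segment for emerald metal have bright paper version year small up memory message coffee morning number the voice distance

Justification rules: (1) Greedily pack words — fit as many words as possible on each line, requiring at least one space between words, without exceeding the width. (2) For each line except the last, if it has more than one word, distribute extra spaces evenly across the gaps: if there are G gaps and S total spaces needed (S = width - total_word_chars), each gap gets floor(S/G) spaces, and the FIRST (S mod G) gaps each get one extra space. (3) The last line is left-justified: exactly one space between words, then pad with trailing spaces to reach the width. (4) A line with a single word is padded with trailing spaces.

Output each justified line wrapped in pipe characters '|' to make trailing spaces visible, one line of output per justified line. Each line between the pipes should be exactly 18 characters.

Line 1: ['version', 'segment'] (min_width=15, slack=3)
Line 2: ['for', 'emerald', 'metal'] (min_width=17, slack=1)
Line 3: ['have', 'bright', 'paper'] (min_width=17, slack=1)
Line 4: ['version', 'year', 'small'] (min_width=18, slack=0)
Line 5: ['up', 'memory', 'message'] (min_width=17, slack=1)
Line 6: ['coffee', 'morning'] (min_width=14, slack=4)
Line 7: ['number', 'the', 'voice'] (min_width=16, slack=2)
Line 8: ['distance'] (min_width=8, slack=10)

Answer: |version    segment|
|for  emerald metal|
|have  bright paper|
|version year small|
|up  memory message|
|coffee     morning|
|number  the  voice|
|distance          |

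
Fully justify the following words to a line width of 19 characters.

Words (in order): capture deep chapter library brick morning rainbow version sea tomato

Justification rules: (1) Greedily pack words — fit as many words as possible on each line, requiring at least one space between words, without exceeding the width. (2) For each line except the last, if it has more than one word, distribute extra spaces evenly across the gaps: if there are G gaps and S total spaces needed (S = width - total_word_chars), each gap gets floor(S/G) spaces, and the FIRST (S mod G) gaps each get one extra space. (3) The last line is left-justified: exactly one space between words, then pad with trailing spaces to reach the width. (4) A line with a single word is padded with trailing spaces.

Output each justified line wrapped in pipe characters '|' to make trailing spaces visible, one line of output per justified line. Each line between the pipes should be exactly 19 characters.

Answer: |capture        deep|
|chapter     library|
|brick       morning|
|rainbow version sea|
|tomato             |

Derivation:
Line 1: ['capture', 'deep'] (min_width=12, slack=7)
Line 2: ['chapter', 'library'] (min_width=15, slack=4)
Line 3: ['brick', 'morning'] (min_width=13, slack=6)
Line 4: ['rainbow', 'version', 'sea'] (min_width=19, slack=0)
Line 5: ['tomato'] (min_width=6, slack=13)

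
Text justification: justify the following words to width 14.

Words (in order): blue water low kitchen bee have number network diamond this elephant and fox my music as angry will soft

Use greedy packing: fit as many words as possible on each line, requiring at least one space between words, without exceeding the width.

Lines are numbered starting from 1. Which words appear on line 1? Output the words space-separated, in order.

Answer: blue water low

Derivation:
Line 1: ['blue', 'water', 'low'] (min_width=14, slack=0)
Line 2: ['kitchen', 'bee'] (min_width=11, slack=3)
Line 3: ['have', 'number'] (min_width=11, slack=3)
Line 4: ['network'] (min_width=7, slack=7)
Line 5: ['diamond', 'this'] (min_width=12, slack=2)
Line 6: ['elephant', 'and'] (min_width=12, slack=2)
Line 7: ['fox', 'my', 'music'] (min_width=12, slack=2)
Line 8: ['as', 'angry', 'will'] (min_width=13, slack=1)
Line 9: ['soft'] (min_width=4, slack=10)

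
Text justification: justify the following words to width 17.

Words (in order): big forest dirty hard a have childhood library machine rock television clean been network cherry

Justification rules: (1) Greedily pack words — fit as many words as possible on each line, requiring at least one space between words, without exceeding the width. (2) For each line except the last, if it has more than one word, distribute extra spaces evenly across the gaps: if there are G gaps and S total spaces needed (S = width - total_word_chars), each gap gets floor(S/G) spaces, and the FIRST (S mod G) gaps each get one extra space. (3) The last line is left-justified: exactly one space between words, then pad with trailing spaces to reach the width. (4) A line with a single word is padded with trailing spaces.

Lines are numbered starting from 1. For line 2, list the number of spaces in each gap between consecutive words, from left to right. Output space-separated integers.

Line 1: ['big', 'forest', 'dirty'] (min_width=16, slack=1)
Line 2: ['hard', 'a', 'have'] (min_width=11, slack=6)
Line 3: ['childhood', 'library'] (min_width=17, slack=0)
Line 4: ['machine', 'rock'] (min_width=12, slack=5)
Line 5: ['television', 'clean'] (min_width=16, slack=1)
Line 6: ['been', 'network'] (min_width=12, slack=5)
Line 7: ['cherry'] (min_width=6, slack=11)

Answer: 4 4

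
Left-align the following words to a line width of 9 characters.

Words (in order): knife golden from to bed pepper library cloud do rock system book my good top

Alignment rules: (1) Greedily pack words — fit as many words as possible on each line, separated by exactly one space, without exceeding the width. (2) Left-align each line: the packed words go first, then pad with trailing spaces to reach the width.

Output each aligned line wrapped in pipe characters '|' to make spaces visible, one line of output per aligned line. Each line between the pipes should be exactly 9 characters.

Answer: |knife    |
|golden   |
|from to  |
|bed      |
|pepper   |
|library  |
|cloud do |
|rock     |
|system   |
|book my  |
|good top |

Derivation:
Line 1: ['knife'] (min_width=5, slack=4)
Line 2: ['golden'] (min_width=6, slack=3)
Line 3: ['from', 'to'] (min_width=7, slack=2)
Line 4: ['bed'] (min_width=3, slack=6)
Line 5: ['pepper'] (min_width=6, slack=3)
Line 6: ['library'] (min_width=7, slack=2)
Line 7: ['cloud', 'do'] (min_width=8, slack=1)
Line 8: ['rock'] (min_width=4, slack=5)
Line 9: ['system'] (min_width=6, slack=3)
Line 10: ['book', 'my'] (min_width=7, slack=2)
Line 11: ['good', 'top'] (min_width=8, slack=1)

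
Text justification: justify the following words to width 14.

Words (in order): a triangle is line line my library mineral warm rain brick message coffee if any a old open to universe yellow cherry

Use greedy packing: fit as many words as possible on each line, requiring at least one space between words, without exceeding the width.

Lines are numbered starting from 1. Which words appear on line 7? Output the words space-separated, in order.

Answer: if any a old

Derivation:
Line 1: ['a', 'triangle', 'is'] (min_width=13, slack=1)
Line 2: ['line', 'line', 'my'] (min_width=12, slack=2)
Line 3: ['library'] (min_width=7, slack=7)
Line 4: ['mineral', 'warm'] (min_width=12, slack=2)
Line 5: ['rain', 'brick'] (min_width=10, slack=4)
Line 6: ['message', 'coffee'] (min_width=14, slack=0)
Line 7: ['if', 'any', 'a', 'old'] (min_width=12, slack=2)
Line 8: ['open', 'to'] (min_width=7, slack=7)
Line 9: ['universe'] (min_width=8, slack=6)
Line 10: ['yellow', 'cherry'] (min_width=13, slack=1)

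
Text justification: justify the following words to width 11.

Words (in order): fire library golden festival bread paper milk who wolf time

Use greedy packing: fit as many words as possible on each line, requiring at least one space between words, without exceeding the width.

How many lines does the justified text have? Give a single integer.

Line 1: ['fire'] (min_width=4, slack=7)
Line 2: ['library'] (min_width=7, slack=4)
Line 3: ['golden'] (min_width=6, slack=5)
Line 4: ['festival'] (min_width=8, slack=3)
Line 5: ['bread', 'paper'] (min_width=11, slack=0)
Line 6: ['milk', 'who'] (min_width=8, slack=3)
Line 7: ['wolf', 'time'] (min_width=9, slack=2)
Total lines: 7

Answer: 7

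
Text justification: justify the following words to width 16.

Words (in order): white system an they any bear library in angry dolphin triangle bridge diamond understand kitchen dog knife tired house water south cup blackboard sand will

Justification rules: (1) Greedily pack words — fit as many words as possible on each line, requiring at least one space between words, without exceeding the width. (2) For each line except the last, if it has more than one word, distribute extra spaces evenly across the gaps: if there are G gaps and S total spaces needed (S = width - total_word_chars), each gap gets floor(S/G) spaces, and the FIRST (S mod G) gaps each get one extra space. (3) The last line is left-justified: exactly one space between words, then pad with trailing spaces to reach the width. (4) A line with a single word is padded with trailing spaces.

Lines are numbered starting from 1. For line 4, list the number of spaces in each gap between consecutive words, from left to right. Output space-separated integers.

Line 1: ['white', 'system', 'an'] (min_width=15, slack=1)
Line 2: ['they', 'any', 'bear'] (min_width=13, slack=3)
Line 3: ['library', 'in', 'angry'] (min_width=16, slack=0)
Line 4: ['dolphin', 'triangle'] (min_width=16, slack=0)
Line 5: ['bridge', 'diamond'] (min_width=14, slack=2)
Line 6: ['understand'] (min_width=10, slack=6)
Line 7: ['kitchen', 'dog'] (min_width=11, slack=5)
Line 8: ['knife', 'tired'] (min_width=11, slack=5)
Line 9: ['house', 'water'] (min_width=11, slack=5)
Line 10: ['south', 'cup'] (min_width=9, slack=7)
Line 11: ['blackboard', 'sand'] (min_width=15, slack=1)
Line 12: ['will'] (min_width=4, slack=12)

Answer: 1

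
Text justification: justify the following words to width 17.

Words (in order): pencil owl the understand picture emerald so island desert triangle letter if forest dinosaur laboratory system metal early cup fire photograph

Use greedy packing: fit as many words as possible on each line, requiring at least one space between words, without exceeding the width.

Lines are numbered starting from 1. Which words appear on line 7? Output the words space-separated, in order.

Answer: dinosaur

Derivation:
Line 1: ['pencil', 'owl', 'the'] (min_width=14, slack=3)
Line 2: ['understand'] (min_width=10, slack=7)
Line 3: ['picture', 'emerald'] (min_width=15, slack=2)
Line 4: ['so', 'island', 'desert'] (min_width=16, slack=1)
Line 5: ['triangle', 'letter'] (min_width=15, slack=2)
Line 6: ['if', 'forest'] (min_width=9, slack=8)
Line 7: ['dinosaur'] (min_width=8, slack=9)
Line 8: ['laboratory', 'system'] (min_width=17, slack=0)
Line 9: ['metal', 'early', 'cup'] (min_width=15, slack=2)
Line 10: ['fire', 'photograph'] (min_width=15, slack=2)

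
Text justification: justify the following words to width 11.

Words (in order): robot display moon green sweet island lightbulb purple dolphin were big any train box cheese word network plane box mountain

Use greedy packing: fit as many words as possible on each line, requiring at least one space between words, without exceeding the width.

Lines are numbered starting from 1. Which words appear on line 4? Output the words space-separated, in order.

Answer: sweet

Derivation:
Line 1: ['robot'] (min_width=5, slack=6)
Line 2: ['display'] (min_width=7, slack=4)
Line 3: ['moon', 'green'] (min_width=10, slack=1)
Line 4: ['sweet'] (min_width=5, slack=6)
Line 5: ['island'] (min_width=6, slack=5)
Line 6: ['lightbulb'] (min_width=9, slack=2)
Line 7: ['purple'] (min_width=6, slack=5)
Line 8: ['dolphin'] (min_width=7, slack=4)
Line 9: ['were', 'big'] (min_width=8, slack=3)
Line 10: ['any', 'train'] (min_width=9, slack=2)
Line 11: ['box', 'cheese'] (min_width=10, slack=1)
Line 12: ['word'] (min_width=4, slack=7)
Line 13: ['network'] (min_width=7, slack=4)
Line 14: ['plane', 'box'] (min_width=9, slack=2)
Line 15: ['mountain'] (min_width=8, slack=3)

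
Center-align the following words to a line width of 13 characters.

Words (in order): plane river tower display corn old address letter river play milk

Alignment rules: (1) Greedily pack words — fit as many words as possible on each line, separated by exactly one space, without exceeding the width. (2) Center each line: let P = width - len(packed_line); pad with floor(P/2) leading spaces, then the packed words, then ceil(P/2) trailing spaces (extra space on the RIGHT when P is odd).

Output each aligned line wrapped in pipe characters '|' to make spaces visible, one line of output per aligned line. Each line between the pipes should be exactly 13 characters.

Answer: | plane river |
|tower display|
|  corn old   |
|   address   |
|letter river |
|  play milk  |

Derivation:
Line 1: ['plane', 'river'] (min_width=11, slack=2)
Line 2: ['tower', 'display'] (min_width=13, slack=0)
Line 3: ['corn', 'old'] (min_width=8, slack=5)
Line 4: ['address'] (min_width=7, slack=6)
Line 5: ['letter', 'river'] (min_width=12, slack=1)
Line 6: ['play', 'milk'] (min_width=9, slack=4)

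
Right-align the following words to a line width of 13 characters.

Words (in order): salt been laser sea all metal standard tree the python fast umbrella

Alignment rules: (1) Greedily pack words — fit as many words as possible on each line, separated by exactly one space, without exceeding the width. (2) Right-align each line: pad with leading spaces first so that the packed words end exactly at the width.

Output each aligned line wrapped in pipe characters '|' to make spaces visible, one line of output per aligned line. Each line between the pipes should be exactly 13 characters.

Line 1: ['salt', 'been'] (min_width=9, slack=4)
Line 2: ['laser', 'sea', 'all'] (min_width=13, slack=0)
Line 3: ['metal'] (min_width=5, slack=8)
Line 4: ['standard', 'tree'] (min_width=13, slack=0)
Line 5: ['the', 'python'] (min_width=10, slack=3)
Line 6: ['fast', 'umbrella'] (min_width=13, slack=0)

Answer: |    salt been|
|laser sea all|
|        metal|
|standard tree|
|   the python|
|fast umbrella|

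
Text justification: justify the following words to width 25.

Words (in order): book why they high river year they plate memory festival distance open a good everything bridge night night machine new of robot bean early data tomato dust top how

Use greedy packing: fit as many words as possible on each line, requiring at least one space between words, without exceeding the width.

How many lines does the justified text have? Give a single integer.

Answer: 7

Derivation:
Line 1: ['book', 'why', 'they', 'high', 'river'] (min_width=24, slack=1)
Line 2: ['year', 'they', 'plate', 'memory'] (min_width=22, slack=3)
Line 3: ['festival', 'distance', 'open', 'a'] (min_width=24, slack=1)
Line 4: ['good', 'everything', 'bridge'] (min_width=22, slack=3)
Line 5: ['night', 'night', 'machine', 'new'] (min_width=23, slack=2)
Line 6: ['of', 'robot', 'bean', 'early', 'data'] (min_width=24, slack=1)
Line 7: ['tomato', 'dust', 'top', 'how'] (min_width=19, slack=6)
Total lines: 7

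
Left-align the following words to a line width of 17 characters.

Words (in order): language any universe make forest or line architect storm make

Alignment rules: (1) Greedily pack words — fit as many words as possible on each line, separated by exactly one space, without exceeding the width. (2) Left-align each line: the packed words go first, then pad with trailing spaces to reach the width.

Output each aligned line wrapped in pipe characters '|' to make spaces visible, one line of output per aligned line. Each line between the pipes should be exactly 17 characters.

Line 1: ['language', 'any'] (min_width=12, slack=5)
Line 2: ['universe', 'make'] (min_width=13, slack=4)
Line 3: ['forest', 'or', 'line'] (min_width=14, slack=3)
Line 4: ['architect', 'storm'] (min_width=15, slack=2)
Line 5: ['make'] (min_width=4, slack=13)

Answer: |language any     |
|universe make    |
|forest or line   |
|architect storm  |
|make             |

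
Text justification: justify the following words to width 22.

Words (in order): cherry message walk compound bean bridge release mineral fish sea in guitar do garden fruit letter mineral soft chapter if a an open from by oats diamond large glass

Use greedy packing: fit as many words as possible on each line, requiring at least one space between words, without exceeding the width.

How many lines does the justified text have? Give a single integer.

Answer: 9

Derivation:
Line 1: ['cherry', 'message', 'walk'] (min_width=19, slack=3)
Line 2: ['compound', 'bean', 'bridge'] (min_width=20, slack=2)
Line 3: ['release', 'mineral', 'fish'] (min_width=20, slack=2)
Line 4: ['sea', 'in', 'guitar', 'do'] (min_width=16, slack=6)
Line 5: ['garden', 'fruit', 'letter'] (min_width=19, slack=3)
Line 6: ['mineral', 'soft', 'chapter'] (min_width=20, slack=2)
Line 7: ['if', 'a', 'an', 'open', 'from', 'by'] (min_width=20, slack=2)
Line 8: ['oats', 'diamond', 'large'] (min_width=18, slack=4)
Line 9: ['glass'] (min_width=5, slack=17)
Total lines: 9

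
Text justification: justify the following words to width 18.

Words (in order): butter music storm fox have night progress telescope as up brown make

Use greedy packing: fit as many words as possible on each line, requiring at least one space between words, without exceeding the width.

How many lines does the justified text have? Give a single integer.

Line 1: ['butter', 'music', 'storm'] (min_width=18, slack=0)
Line 2: ['fox', 'have', 'night'] (min_width=14, slack=4)
Line 3: ['progress', 'telescope'] (min_width=18, slack=0)
Line 4: ['as', 'up', 'brown', 'make'] (min_width=16, slack=2)
Total lines: 4

Answer: 4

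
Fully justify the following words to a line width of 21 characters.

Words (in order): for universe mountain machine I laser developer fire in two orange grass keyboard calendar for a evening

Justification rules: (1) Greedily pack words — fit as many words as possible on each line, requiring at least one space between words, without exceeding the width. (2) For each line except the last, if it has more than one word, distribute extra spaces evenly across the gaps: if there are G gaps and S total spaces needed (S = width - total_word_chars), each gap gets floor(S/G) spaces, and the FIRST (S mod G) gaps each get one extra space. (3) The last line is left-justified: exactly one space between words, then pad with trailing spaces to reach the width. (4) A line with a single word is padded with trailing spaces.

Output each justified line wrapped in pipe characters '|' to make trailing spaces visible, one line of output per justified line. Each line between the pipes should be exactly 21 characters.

Answer: |for universe mountain|
|machine    I    laser|
|developer fire in two|
|orange grass keyboard|
|calendar     for    a|
|evening              |

Derivation:
Line 1: ['for', 'universe', 'mountain'] (min_width=21, slack=0)
Line 2: ['machine', 'I', 'laser'] (min_width=15, slack=6)
Line 3: ['developer', 'fire', 'in', 'two'] (min_width=21, slack=0)
Line 4: ['orange', 'grass', 'keyboard'] (min_width=21, slack=0)
Line 5: ['calendar', 'for', 'a'] (min_width=14, slack=7)
Line 6: ['evening'] (min_width=7, slack=14)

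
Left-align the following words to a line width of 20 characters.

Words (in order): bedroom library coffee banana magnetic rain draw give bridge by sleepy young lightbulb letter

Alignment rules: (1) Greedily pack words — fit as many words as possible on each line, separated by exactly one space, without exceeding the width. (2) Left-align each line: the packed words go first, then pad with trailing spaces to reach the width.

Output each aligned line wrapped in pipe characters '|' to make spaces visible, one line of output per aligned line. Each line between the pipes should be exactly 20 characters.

Answer: |bedroom library     |
|coffee banana       |
|magnetic rain draw  |
|give bridge by      |
|sleepy young        |
|lightbulb letter    |

Derivation:
Line 1: ['bedroom', 'library'] (min_width=15, slack=5)
Line 2: ['coffee', 'banana'] (min_width=13, slack=7)
Line 3: ['magnetic', 'rain', 'draw'] (min_width=18, slack=2)
Line 4: ['give', 'bridge', 'by'] (min_width=14, slack=6)
Line 5: ['sleepy', 'young'] (min_width=12, slack=8)
Line 6: ['lightbulb', 'letter'] (min_width=16, slack=4)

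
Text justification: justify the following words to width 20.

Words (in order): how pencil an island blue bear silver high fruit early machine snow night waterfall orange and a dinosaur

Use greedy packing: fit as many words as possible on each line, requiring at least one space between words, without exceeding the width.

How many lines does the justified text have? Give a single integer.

Answer: 6

Derivation:
Line 1: ['how', 'pencil', 'an', 'island'] (min_width=20, slack=0)
Line 2: ['blue', 'bear', 'silver'] (min_width=16, slack=4)
Line 3: ['high', 'fruit', 'early'] (min_width=16, slack=4)
Line 4: ['machine', 'snow', 'night'] (min_width=18, slack=2)
Line 5: ['waterfall', 'orange', 'and'] (min_width=20, slack=0)
Line 6: ['a', 'dinosaur'] (min_width=10, slack=10)
Total lines: 6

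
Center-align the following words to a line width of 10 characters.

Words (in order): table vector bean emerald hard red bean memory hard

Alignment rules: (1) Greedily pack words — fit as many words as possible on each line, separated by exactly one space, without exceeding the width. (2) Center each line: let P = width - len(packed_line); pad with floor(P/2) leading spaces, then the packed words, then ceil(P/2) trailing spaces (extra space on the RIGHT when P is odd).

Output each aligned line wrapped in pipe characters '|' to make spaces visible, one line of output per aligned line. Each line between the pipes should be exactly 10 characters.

Answer: |  table   |
|  vector  |
|   bean   |
| emerald  |
| hard red |
|   bean   |
|  memory  |
|   hard   |

Derivation:
Line 1: ['table'] (min_width=5, slack=5)
Line 2: ['vector'] (min_width=6, slack=4)
Line 3: ['bean'] (min_width=4, slack=6)
Line 4: ['emerald'] (min_width=7, slack=3)
Line 5: ['hard', 'red'] (min_width=8, slack=2)
Line 6: ['bean'] (min_width=4, slack=6)
Line 7: ['memory'] (min_width=6, slack=4)
Line 8: ['hard'] (min_width=4, slack=6)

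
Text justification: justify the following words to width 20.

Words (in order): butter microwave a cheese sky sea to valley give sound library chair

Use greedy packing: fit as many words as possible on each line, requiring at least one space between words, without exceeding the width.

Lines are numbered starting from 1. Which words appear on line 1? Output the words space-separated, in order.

Line 1: ['butter', 'microwave', 'a'] (min_width=18, slack=2)
Line 2: ['cheese', 'sky', 'sea', 'to'] (min_width=17, slack=3)
Line 3: ['valley', 'give', 'sound'] (min_width=17, slack=3)
Line 4: ['library', 'chair'] (min_width=13, slack=7)

Answer: butter microwave a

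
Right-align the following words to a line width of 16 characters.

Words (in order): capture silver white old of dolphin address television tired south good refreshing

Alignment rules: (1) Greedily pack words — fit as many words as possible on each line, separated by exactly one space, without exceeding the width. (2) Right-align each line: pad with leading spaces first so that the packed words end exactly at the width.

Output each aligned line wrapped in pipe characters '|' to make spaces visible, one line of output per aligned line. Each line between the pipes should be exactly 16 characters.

Line 1: ['capture', 'silver'] (min_width=14, slack=2)
Line 2: ['white', 'old', 'of'] (min_width=12, slack=4)
Line 3: ['dolphin', 'address'] (min_width=15, slack=1)
Line 4: ['television', 'tired'] (min_width=16, slack=0)
Line 5: ['south', 'good'] (min_width=10, slack=6)
Line 6: ['refreshing'] (min_width=10, slack=6)

Answer: |  capture silver|
|    white old of|
| dolphin address|
|television tired|
|      south good|
|      refreshing|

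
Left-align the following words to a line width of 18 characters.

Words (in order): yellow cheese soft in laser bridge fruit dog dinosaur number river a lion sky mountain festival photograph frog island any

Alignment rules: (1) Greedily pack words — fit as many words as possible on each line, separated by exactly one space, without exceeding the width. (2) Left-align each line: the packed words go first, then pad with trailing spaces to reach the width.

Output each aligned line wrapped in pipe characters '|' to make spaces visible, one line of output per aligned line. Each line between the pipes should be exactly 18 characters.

Line 1: ['yellow', 'cheese', 'soft'] (min_width=18, slack=0)
Line 2: ['in', 'laser', 'bridge'] (min_width=15, slack=3)
Line 3: ['fruit', 'dog', 'dinosaur'] (min_width=18, slack=0)
Line 4: ['number', 'river', 'a'] (min_width=14, slack=4)
Line 5: ['lion', 'sky', 'mountain'] (min_width=17, slack=1)
Line 6: ['festival'] (min_width=8, slack=10)
Line 7: ['photograph', 'frog'] (min_width=15, slack=3)
Line 8: ['island', 'any'] (min_width=10, slack=8)

Answer: |yellow cheese soft|
|in laser bridge   |
|fruit dog dinosaur|
|number river a    |
|lion sky mountain |
|festival          |
|photograph frog   |
|island any        |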